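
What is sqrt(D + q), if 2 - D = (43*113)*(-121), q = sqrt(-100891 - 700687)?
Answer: sqrt(587941 + I*sqrt(801578)) ≈ 766.77 + 0.584*I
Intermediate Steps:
q = I*sqrt(801578) (q = sqrt(-801578) = I*sqrt(801578) ≈ 895.31*I)
D = 587941 (D = 2 - 43*113*(-121) = 2 - 4859*(-121) = 2 - 1*(-587939) = 2 + 587939 = 587941)
sqrt(D + q) = sqrt(587941 + I*sqrt(801578))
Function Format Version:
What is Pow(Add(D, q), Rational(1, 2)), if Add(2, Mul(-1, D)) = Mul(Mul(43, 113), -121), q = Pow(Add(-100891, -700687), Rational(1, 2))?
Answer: Pow(Add(587941, Mul(I, Pow(801578, Rational(1, 2)))), Rational(1, 2)) ≈ Add(766.77, Mul(0.584, I))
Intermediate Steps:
q = Mul(I, Pow(801578, Rational(1, 2))) (q = Pow(-801578, Rational(1, 2)) = Mul(I, Pow(801578, Rational(1, 2))) ≈ Mul(895.31, I))
D = 587941 (D = Add(2, Mul(-1, Mul(Mul(43, 113), -121))) = Add(2, Mul(-1, Mul(4859, -121))) = Add(2, Mul(-1, -587939)) = Add(2, 587939) = 587941)
Pow(Add(D, q), Rational(1, 2)) = Pow(Add(587941, Mul(I, Pow(801578, Rational(1, 2)))), Rational(1, 2))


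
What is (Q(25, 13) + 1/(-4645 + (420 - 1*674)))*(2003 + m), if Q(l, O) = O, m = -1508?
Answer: 10508190/1633 ≈ 6434.9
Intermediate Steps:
(Q(25, 13) + 1/(-4645 + (420 - 1*674)))*(2003 + m) = (13 + 1/(-4645 + (420 - 1*674)))*(2003 - 1508) = (13 + 1/(-4645 + (420 - 674)))*495 = (13 + 1/(-4645 - 254))*495 = (13 + 1/(-4899))*495 = (13 - 1/4899)*495 = (63686/4899)*495 = 10508190/1633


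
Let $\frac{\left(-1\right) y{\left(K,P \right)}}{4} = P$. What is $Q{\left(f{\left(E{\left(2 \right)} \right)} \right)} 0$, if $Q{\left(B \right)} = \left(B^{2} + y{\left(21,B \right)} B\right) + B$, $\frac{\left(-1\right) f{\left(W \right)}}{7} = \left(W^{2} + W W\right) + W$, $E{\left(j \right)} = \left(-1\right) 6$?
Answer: $0$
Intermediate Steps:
$y{\left(K,P \right)} = - 4 P$
$E{\left(j \right)} = -6$
$f{\left(W \right)} = - 14 W^{2} - 7 W$ ($f{\left(W \right)} = - 7 \left(\left(W^{2} + W W\right) + W\right) = - 7 \left(\left(W^{2} + W^{2}\right) + W\right) = - 7 \left(2 W^{2} + W\right) = - 7 \left(W + 2 W^{2}\right) = - 14 W^{2} - 7 W$)
$Q{\left(B \right)} = B - 3 B^{2}$ ($Q{\left(B \right)} = \left(B^{2} + - 4 B B\right) + B = \left(B^{2} - 4 B^{2}\right) + B = - 3 B^{2} + B = B - 3 B^{2}$)
$Q{\left(f{\left(E{\left(2 \right)} \right)} \right)} 0 = \left(-7\right) \left(-6\right) \left(1 + 2 \left(-6\right)\right) \left(1 - 3 \left(\left(-7\right) \left(-6\right) \left(1 + 2 \left(-6\right)\right)\right)\right) 0 = \left(-7\right) \left(-6\right) \left(1 - 12\right) \left(1 - 3 \left(\left(-7\right) \left(-6\right) \left(1 - 12\right)\right)\right) 0 = \left(-7\right) \left(-6\right) \left(-11\right) \left(1 - 3 \left(\left(-7\right) \left(-6\right) \left(-11\right)\right)\right) 0 = - 462 \left(1 - -1386\right) 0 = - 462 \left(1 + 1386\right) 0 = \left(-462\right) 1387 \cdot 0 = \left(-640794\right) 0 = 0$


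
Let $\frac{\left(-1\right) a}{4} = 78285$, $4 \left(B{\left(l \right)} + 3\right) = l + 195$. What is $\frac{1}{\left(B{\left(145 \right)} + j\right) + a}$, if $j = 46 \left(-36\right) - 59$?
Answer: $- \frac{1}{314773} \approx -3.1769 \cdot 10^{-6}$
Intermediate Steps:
$B{\left(l \right)} = \frac{183}{4} + \frac{l}{4}$ ($B{\left(l \right)} = -3 + \frac{l + 195}{4} = -3 + \frac{195 + l}{4} = -3 + \left(\frac{195}{4} + \frac{l}{4}\right) = \frac{183}{4} + \frac{l}{4}$)
$j = -1715$ ($j = -1656 - 59 = -1715$)
$a = -313140$ ($a = \left(-4\right) 78285 = -313140$)
$\frac{1}{\left(B{\left(145 \right)} + j\right) + a} = \frac{1}{\left(\left(\frac{183}{4} + \frac{1}{4} \cdot 145\right) - 1715\right) - 313140} = \frac{1}{\left(\left(\frac{183}{4} + \frac{145}{4}\right) - 1715\right) - 313140} = \frac{1}{\left(82 - 1715\right) - 313140} = \frac{1}{-1633 - 313140} = \frac{1}{-314773} = - \frac{1}{314773}$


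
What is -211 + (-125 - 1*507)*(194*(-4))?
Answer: 490221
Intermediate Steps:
-211 + (-125 - 1*507)*(194*(-4)) = -211 + (-125 - 507)*(-776) = -211 - 632*(-776) = -211 + 490432 = 490221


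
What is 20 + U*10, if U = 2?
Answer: 40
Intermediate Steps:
20 + U*10 = 20 + 2*10 = 20 + 20 = 40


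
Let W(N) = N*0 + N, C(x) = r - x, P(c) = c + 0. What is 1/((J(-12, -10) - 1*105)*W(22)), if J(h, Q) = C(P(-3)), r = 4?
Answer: -1/2156 ≈ -0.00046382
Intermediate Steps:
P(c) = c
C(x) = 4 - x
J(h, Q) = 7 (J(h, Q) = 4 - 1*(-3) = 4 + 3 = 7)
W(N) = N (W(N) = 0 + N = N)
1/((J(-12, -10) - 1*105)*W(22)) = 1/((7 - 1*105)*22) = 1/((7 - 105)*22) = 1/(-98*22) = 1/(-2156) = -1/2156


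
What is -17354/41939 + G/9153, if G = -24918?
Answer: -401292388/127955889 ≈ -3.1362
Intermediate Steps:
-17354/41939 + G/9153 = -17354/41939 - 24918/9153 = -17354*1/41939 - 24918*1/9153 = -17354/41939 - 8306/3051 = -401292388/127955889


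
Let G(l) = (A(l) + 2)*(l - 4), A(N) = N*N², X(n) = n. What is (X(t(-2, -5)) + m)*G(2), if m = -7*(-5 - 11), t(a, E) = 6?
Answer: -2360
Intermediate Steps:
A(N) = N³
G(l) = (-4 + l)*(2 + l³) (G(l) = (l³ + 2)*(l - 4) = (2 + l³)*(-4 + l) = (-4 + l)*(2 + l³))
m = 112 (m = -7*(-16) = 112)
(X(t(-2, -5)) + m)*G(2) = (6 + 112)*(-8 + 2⁴ - 4*2³ + 2*2) = 118*(-8 + 16 - 4*8 + 4) = 118*(-8 + 16 - 32 + 4) = 118*(-20) = -2360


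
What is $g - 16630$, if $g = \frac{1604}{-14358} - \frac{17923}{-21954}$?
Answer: $- \frac{873635362157}{52535922} \approx -16629.0$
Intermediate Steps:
$g = \frac{37020703}{52535922}$ ($g = 1604 \left(- \frac{1}{14358}\right) - - \frac{17923}{21954} = - \frac{802}{7179} + \frac{17923}{21954} = \frac{37020703}{52535922} \approx 0.70467$)
$g - 16630 = \frac{37020703}{52535922} - 16630 = - \frac{873635362157}{52535922}$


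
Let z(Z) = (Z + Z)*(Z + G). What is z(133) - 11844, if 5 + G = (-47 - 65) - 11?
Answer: -10514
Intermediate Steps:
G = -128 (G = -5 + ((-47 - 65) - 11) = -5 + (-112 - 11) = -5 - 123 = -128)
z(Z) = 2*Z*(-128 + Z) (z(Z) = (Z + Z)*(Z - 128) = (2*Z)*(-128 + Z) = 2*Z*(-128 + Z))
z(133) - 11844 = 2*133*(-128 + 133) - 11844 = 2*133*5 - 11844 = 1330 - 11844 = -10514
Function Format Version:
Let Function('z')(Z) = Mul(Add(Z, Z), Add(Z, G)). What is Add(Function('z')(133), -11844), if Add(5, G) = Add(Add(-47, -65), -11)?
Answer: -10514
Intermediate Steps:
G = -128 (G = Add(-5, Add(Add(-47, -65), -11)) = Add(-5, Add(-112, -11)) = Add(-5, -123) = -128)
Function('z')(Z) = Mul(2, Z, Add(-128, Z)) (Function('z')(Z) = Mul(Add(Z, Z), Add(Z, -128)) = Mul(Mul(2, Z), Add(-128, Z)) = Mul(2, Z, Add(-128, Z)))
Add(Function('z')(133), -11844) = Add(Mul(2, 133, Add(-128, 133)), -11844) = Add(Mul(2, 133, 5), -11844) = Add(1330, -11844) = -10514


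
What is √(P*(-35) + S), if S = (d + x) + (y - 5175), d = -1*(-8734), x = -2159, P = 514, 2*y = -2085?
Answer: I*√70530/2 ≈ 132.79*I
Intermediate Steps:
y = -2085/2 (y = (½)*(-2085) = -2085/2 ≈ -1042.5)
d = 8734
S = 715/2 (S = (8734 - 2159) + (-2085/2 - 5175) = 6575 - 12435/2 = 715/2 ≈ 357.50)
√(P*(-35) + S) = √(514*(-35) + 715/2) = √(-17990 + 715/2) = √(-35265/2) = I*√70530/2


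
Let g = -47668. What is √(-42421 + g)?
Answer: I*√90089 ≈ 300.15*I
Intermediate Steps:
√(-42421 + g) = √(-42421 - 47668) = √(-90089) = I*√90089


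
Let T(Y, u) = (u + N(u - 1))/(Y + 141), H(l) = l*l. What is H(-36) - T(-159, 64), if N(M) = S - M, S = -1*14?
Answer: 23315/18 ≈ 1295.3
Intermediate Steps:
S = -14
H(l) = l²
N(M) = -14 - M
T(Y, u) = -13/(141 + Y) (T(Y, u) = (u + (-14 - (u - 1)))/(Y + 141) = (u + (-14 - (-1 + u)))/(141 + Y) = (u + (-14 + (1 - u)))/(141 + Y) = (u + (-13 - u))/(141 + Y) = -13/(141 + Y))
H(-36) - T(-159, 64) = (-36)² - (-13)/(141 - 159) = 1296 - (-13)/(-18) = 1296 - (-13)*(-1)/18 = 1296 - 1*13/18 = 1296 - 13/18 = 23315/18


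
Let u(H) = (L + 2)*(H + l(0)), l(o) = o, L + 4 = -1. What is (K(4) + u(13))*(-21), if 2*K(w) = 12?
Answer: 693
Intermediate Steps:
L = -5 (L = -4 - 1 = -5)
K(w) = 6 (K(w) = (½)*12 = 6)
u(H) = -3*H (u(H) = (-5 + 2)*(H + 0) = -3*H)
(K(4) + u(13))*(-21) = (6 - 3*13)*(-21) = (6 - 39)*(-21) = -33*(-21) = 693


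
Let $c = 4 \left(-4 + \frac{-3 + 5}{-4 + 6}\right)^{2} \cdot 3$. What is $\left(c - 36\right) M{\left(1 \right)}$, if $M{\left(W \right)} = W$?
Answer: $72$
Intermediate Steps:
$c = 108$ ($c = 4 \left(-4 + \frac{2}{2}\right)^{2} \cdot 3 = 4 \left(-4 + 2 \cdot \frac{1}{2}\right)^{2} \cdot 3 = 4 \left(-4 + 1\right)^{2} \cdot 3 = 4 \left(-3\right)^{2} \cdot 3 = 4 \cdot 9 \cdot 3 = 36 \cdot 3 = 108$)
$\left(c - 36\right) M{\left(1 \right)} = \left(108 - 36\right) 1 = 72 \cdot 1 = 72$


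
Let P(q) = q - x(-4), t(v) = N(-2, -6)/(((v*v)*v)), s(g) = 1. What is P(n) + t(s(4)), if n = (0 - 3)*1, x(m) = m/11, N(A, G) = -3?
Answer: -62/11 ≈ -5.6364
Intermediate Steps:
x(m) = m/11 (x(m) = m*(1/11) = m/11)
t(v) = -3/v³
n = -3 (n = -3*1 = -3)
P(q) = 4/11 + q (P(q) = q - (-4)/11 = q - 1*(-4/11) = q + 4/11 = 4/11 + q)
P(n) + t(s(4)) = (4/11 - 3) - 3/1³ = -29/11 - 3*1 = -29/11 - 3 = -62/11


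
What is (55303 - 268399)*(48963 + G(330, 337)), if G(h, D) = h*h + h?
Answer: -33710295528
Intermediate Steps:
G(h, D) = h + h² (G(h, D) = h² + h = h + h²)
(55303 - 268399)*(48963 + G(330, 337)) = (55303 - 268399)*(48963 + 330*(1 + 330)) = -213096*(48963 + 330*331) = -213096*(48963 + 109230) = -213096*158193 = -33710295528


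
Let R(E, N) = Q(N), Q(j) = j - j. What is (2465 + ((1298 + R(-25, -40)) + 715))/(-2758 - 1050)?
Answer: -2239/1904 ≈ -1.1759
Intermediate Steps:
Q(j) = 0
R(E, N) = 0
(2465 + ((1298 + R(-25, -40)) + 715))/(-2758 - 1050) = (2465 + ((1298 + 0) + 715))/(-2758 - 1050) = (2465 + (1298 + 715))/(-3808) = (2465 + 2013)*(-1/3808) = 4478*(-1/3808) = -2239/1904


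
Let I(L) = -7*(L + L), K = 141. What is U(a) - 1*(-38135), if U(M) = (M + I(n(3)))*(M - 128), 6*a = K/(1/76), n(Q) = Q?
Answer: 2929687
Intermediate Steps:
I(L) = -14*L
a = 1786 (a = (141/(1/76))/6 = (141*76)/6 = (⅙)*10716 = 1786)
U(M) = (-128 + M)*(-42 + M) (U(M) = (M - 14*3)*(M - 128) = (M - 42)*(-128 + M) = (-42 + M)*(-128 + M) = (-128 + M)*(-42 + M))
U(a) - 1*(-38135) = (5376 + 1786² - 170*1786) - 1*(-38135) = (5376 + 3189796 - 303620) + 38135 = 2891552 + 38135 = 2929687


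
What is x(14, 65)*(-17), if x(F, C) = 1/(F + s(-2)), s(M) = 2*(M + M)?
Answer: -17/6 ≈ -2.8333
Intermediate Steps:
s(M) = 4*M (s(M) = 2*(2*M) = 4*M)
x(F, C) = 1/(-8 + F) (x(F, C) = 1/(F + 4*(-2)) = 1/(F - 8) = 1/(-8 + F))
x(14, 65)*(-17) = -17/(-8 + 14) = -17/6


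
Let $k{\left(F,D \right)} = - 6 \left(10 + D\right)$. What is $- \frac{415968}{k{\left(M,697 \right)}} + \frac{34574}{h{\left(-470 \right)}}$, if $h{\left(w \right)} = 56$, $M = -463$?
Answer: $\frac{2023299}{2828} \approx 715.45$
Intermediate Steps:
$k{\left(F,D \right)} = -60 - 6 D$
$- \frac{415968}{k{\left(M,697 \right)}} + \frac{34574}{h{\left(-470 \right)}} = - \frac{415968}{-60 - 4182} + \frac{34574}{56} = - \frac{415968}{-60 - 4182} + 34574 \cdot \frac{1}{56} = - \frac{415968}{-4242} + \frac{17287}{28} = \left(-415968\right) \left(- \frac{1}{4242}\right) + \frac{17287}{28} = \frac{9904}{101} + \frac{17287}{28} = \frac{2023299}{2828}$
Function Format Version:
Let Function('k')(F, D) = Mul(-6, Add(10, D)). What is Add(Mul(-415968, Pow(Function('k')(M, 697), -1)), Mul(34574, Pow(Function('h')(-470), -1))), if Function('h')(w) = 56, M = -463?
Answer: Rational(2023299, 2828) ≈ 715.45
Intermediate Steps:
Function('k')(F, D) = Add(-60, Mul(-6, D))
Add(Mul(-415968, Pow(Function('k')(M, 697), -1)), Mul(34574, Pow(Function('h')(-470), -1))) = Add(Mul(-415968, Pow(Add(-60, Mul(-6, 697)), -1)), Mul(34574, Pow(56, -1))) = Add(Mul(-415968, Pow(Add(-60, -4182), -1)), Mul(34574, Rational(1, 56))) = Add(Mul(-415968, Pow(-4242, -1)), Rational(17287, 28)) = Add(Mul(-415968, Rational(-1, 4242)), Rational(17287, 28)) = Add(Rational(9904, 101), Rational(17287, 28)) = Rational(2023299, 2828)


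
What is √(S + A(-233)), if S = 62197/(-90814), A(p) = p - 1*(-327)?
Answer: 3*√85509645074/90814 ≈ 9.6600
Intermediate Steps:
A(p) = 327 + p (A(p) = p + 327 = 327 + p)
S = -62197/90814 (S = 62197*(-1/90814) = -62197/90814 ≈ -0.68488)
√(S + A(-233)) = √(-62197/90814 + (327 - 233)) = √(-62197/90814 + 94) = √(8474319/90814) = 3*√85509645074/90814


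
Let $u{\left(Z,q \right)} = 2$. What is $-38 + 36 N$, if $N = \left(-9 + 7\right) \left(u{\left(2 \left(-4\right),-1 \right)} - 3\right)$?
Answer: $34$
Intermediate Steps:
$N = 2$ ($N = \left(-9 + 7\right) \left(2 - 3\right) = \left(-2\right) \left(-1\right) = 2$)
$-38 + 36 N = -38 + 36 \cdot 2 = -38 + 72 = 34$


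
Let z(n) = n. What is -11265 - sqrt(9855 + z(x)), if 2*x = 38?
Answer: -11265 - sqrt(9874) ≈ -11364.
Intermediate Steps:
x = 19 (x = (1/2)*38 = 19)
-11265 - sqrt(9855 + z(x)) = -11265 - sqrt(9855 + 19) = -11265 - sqrt(9874)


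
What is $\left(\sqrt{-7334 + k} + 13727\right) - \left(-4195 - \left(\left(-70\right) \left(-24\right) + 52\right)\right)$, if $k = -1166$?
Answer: $19654 + 10 i \sqrt{85} \approx 19654.0 + 92.195 i$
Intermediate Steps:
$\left(\sqrt{-7334 + k} + 13727\right) - \left(-4195 - \left(\left(-70\right) \left(-24\right) + 52\right)\right) = \left(\sqrt{-7334 - 1166} + 13727\right) - \left(-4195 - \left(\left(-70\right) \left(-24\right) + 52\right)\right) = \left(\sqrt{-8500} + 13727\right) - \left(-4195 - \left(1680 + 52\right)\right) = \left(10 i \sqrt{85} + 13727\right) - \left(-4195 - 1732\right) = \left(13727 + 10 i \sqrt{85}\right) - \left(-4195 - 1732\right) = \left(13727 + 10 i \sqrt{85}\right) - -5927 = \left(13727 + 10 i \sqrt{85}\right) + 5927 = 19654 + 10 i \sqrt{85}$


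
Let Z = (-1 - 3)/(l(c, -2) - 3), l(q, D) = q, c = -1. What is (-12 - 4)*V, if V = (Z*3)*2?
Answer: -96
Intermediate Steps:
Z = 1 (Z = (-1 - 3)/(-1 - 3) = -4/(-4) = -4*(-¼) = 1)
V = 6 (V = (1*3)*2 = 3*2 = 6)
(-12 - 4)*V = (-12 - 4)*6 = -16*6 = -96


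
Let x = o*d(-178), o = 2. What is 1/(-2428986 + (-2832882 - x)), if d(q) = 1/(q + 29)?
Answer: -149/784018330 ≈ -1.9005e-7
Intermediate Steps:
d(q) = 1/(29 + q)
x = -2/149 (x = 2/(29 - 178) = 2/(-149) = 2*(-1/149) = -2/149 ≈ -0.013423)
1/(-2428986 + (-2832882 - x)) = 1/(-2428986 + (-2832882 - 1*(-2/149))) = 1/(-2428986 + (-2832882 + 2/149)) = 1/(-2428986 - 422099416/149) = 1/(-784018330/149) = -149/784018330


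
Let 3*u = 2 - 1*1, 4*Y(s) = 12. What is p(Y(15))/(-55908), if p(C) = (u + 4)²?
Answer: -169/503172 ≈ -0.00033587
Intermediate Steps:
Y(s) = 3 (Y(s) = (¼)*12 = 3)
u = ⅓ (u = (2 - 1*1)/3 = (2 - 1)/3 = (⅓)*1 = ⅓ ≈ 0.33333)
p(C) = 169/9 (p(C) = (⅓ + 4)² = (13/3)² = 169/9)
p(Y(15))/(-55908) = (169/9)/(-55908) = (169/9)*(-1/55908) = -169/503172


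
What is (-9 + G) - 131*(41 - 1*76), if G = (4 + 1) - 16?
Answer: 4565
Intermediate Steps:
G = -11 (G = 5 - 16 = -11)
(-9 + G) - 131*(41 - 1*76) = (-9 - 11) - 131*(41 - 1*76) = -20 - 131*(41 - 76) = -20 - 131*(-35) = -20 + 4585 = 4565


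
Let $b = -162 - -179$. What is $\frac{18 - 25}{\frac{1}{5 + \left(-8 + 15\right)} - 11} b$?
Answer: $\frac{1428}{131} \approx 10.901$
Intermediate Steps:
$b = 17$ ($b = -162 + 179 = 17$)
$\frac{18 - 25}{\frac{1}{5 + \left(-8 + 15\right)} - 11} b = \frac{18 - 25}{\frac{1}{5 + \left(-8 + 15\right)} - 11} \cdot 17 = - \frac{7}{\frac{1}{5 + 7} - 11} \cdot 17 = - \frac{7}{\frac{1}{12} - 11} \cdot 17 = - \frac{7}{- \frac{131}{12}} \cdot 17 = \left(-7\right) \left(- \frac{12}{131}\right) 17 = \frac{84}{131} \cdot 17 = \frac{1428}{131}$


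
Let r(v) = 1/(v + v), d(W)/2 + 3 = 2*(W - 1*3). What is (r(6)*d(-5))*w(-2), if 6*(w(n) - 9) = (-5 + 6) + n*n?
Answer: -1121/36 ≈ -31.139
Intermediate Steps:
d(W) = -18 + 4*W (d(W) = -6 + 2*(2*(W - 1*3)) = -6 + 2*(2*(W - 3)) = -6 + 2*(2*(-3 + W)) = -6 + 2*(-6 + 2*W) = -6 + (-12 + 4*W) = -18 + 4*W)
w(n) = 55/6 + n**2/6 (w(n) = 9 + ((-5 + 6) + n*n)/6 = 9 + (1 + n**2)/6 = 9 + (1/6 + n**2/6) = 55/6 + n**2/6)
r(v) = 1/(2*v)
(r(6)*d(-5))*w(-2) = (((1/2)/6)*(-18 + 4*(-5)))*(55/6 + (1/6)*(-2)**2) = (((1/2)*(1/6))*(-18 - 20))*(55/6 + (1/6)*4) = ((1/12)*(-38))*(55/6 + 2/3) = -19/6*59/6 = -1121/36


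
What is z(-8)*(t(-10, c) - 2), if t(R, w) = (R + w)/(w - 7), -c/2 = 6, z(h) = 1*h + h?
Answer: 256/19 ≈ 13.474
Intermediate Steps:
z(h) = 2*h (z(h) = h + h = 2*h)
c = -12 (c = -2*6 = -12)
t(R, w) = (R + w)/(-7 + w)
z(-8)*(t(-10, c) - 2) = (2*(-8))*((-10 - 12)/(-7 - 12) - 2) = -16*(-22/(-19) - 2) = -16*(-1/19*(-22) - 2) = -16*(22/19 - 2) = -16*(-16/19) = 256/19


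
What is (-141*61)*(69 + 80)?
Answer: -1281549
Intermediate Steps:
(-141*61)*(69 + 80) = -8601*149 = -1281549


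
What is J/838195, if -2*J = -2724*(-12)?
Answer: -16344/838195 ≈ -0.019499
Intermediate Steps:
J = -16344 (J = -(-1362)*(-12) = -½*32688 = -16344)
J/838195 = -16344/838195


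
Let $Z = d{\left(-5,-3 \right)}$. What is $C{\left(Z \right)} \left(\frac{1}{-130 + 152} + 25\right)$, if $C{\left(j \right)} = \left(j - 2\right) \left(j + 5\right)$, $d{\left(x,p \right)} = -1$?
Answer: $- \frac{3306}{11} \approx -300.55$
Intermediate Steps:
$Z = -1$
$C{\left(j \right)} = \left(-2 + j\right) \left(5 + j\right)$
$C{\left(Z \right)} \left(\frac{1}{-130 + 152} + 25\right) = \left(-10 + \left(-1\right)^{2} + 3 \left(-1\right)\right) \left(\frac{1}{-130 + 152} + 25\right) = \left(-10 + 1 - 3\right) \left(\frac{1}{22} + 25\right) = - 12 \left(\frac{1}{22} + 25\right) = \left(-12\right) \frac{551}{22} = - \frac{3306}{11}$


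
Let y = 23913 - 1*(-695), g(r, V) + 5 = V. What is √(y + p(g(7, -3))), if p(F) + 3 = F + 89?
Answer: √24686 ≈ 157.12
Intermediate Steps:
g(r, V) = -5 + V
p(F) = 86 + F (p(F) = -3 + (F + 89) = -3 + (89 + F) = 86 + F)
y = 24608 (y = 23913 + 695 = 24608)
√(y + p(g(7, -3))) = √(24608 + (86 + (-5 - 3))) = √(24608 + (86 - 8)) = √(24608 + 78) = √24686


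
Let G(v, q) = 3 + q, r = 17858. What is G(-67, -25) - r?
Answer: -17880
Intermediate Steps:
G(-67, -25) - r = (3 - 25) - 1*17858 = -22 - 17858 = -17880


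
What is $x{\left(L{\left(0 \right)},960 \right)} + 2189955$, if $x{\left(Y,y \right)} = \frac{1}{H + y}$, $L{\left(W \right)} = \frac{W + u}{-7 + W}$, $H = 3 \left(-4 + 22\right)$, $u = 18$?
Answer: $\frac{2220614371}{1014} \approx 2.19 \cdot 10^{6}$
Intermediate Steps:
$H = 54$ ($H = 3 \cdot 18 = 54$)
$L{\left(W \right)} = \frac{18 + W}{-7 + W}$ ($L{\left(W \right)} = \frac{W + 18}{-7 + W} = \frac{18 + W}{-7 + W}$)
$x{\left(Y,y \right)} = \frac{1}{54 + y}$
$x{\left(L{\left(0 \right)},960 \right)} + 2189955 = \frac{1}{54 + 960} + 2189955 = \frac{1}{1014} + 2189955 = \frac{2220614371}{1014}$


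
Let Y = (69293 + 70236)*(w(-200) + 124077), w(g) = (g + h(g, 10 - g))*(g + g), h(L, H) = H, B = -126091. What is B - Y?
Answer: -16754349824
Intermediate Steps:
w(g) = 20*g (w(g) = (g + (10 - g))*(g + g) = 10*(2*g) = 20*g)
Y = 16754223733 (Y = (69293 + 70236)*(20*(-200) + 124077) = 139529*(-4000 + 124077) = 139529*120077 = 16754223733)
B - Y = -126091 - 1*16754223733 = -126091 - 16754223733 = -16754349824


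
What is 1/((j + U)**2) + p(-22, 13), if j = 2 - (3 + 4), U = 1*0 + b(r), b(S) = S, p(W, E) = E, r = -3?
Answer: 833/64 ≈ 13.016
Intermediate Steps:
U = -3 (U = 1*0 - 3 = 0 - 3 = -3)
j = -5 (j = 2 - 7 = -5)
1/((j + U)**2) + p(-22, 13) = 1/((-5 - 3)**2) + 13 = 1/((-8)**2) + 13 = 1/64 + 13 = 833/64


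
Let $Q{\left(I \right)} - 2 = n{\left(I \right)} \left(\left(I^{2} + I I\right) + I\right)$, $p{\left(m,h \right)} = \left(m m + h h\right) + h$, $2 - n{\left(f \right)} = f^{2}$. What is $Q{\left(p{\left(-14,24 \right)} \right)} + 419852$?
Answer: $-803439873338$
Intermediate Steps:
$n{\left(f \right)} = 2 - f^{2}$
$p{\left(m,h \right)} = h + h^{2} + m^{2}$ ($p{\left(m,h \right)} = \left(m^{2} + h^{2}\right) + h = \left(h^{2} + m^{2}\right) + h = h + h^{2} + m^{2}$)
$Q{\left(I \right)} = 2 + \left(2 - I^{2}\right) \left(I + 2 I^{2}\right)$ ($Q{\left(I \right)} = 2 + \left(2 - I^{2}\right) \left(\left(I^{2} + I I\right) + I\right) = 2 + \left(2 - I^{2}\right) \left(\left(I^{2} + I^{2}\right) + I\right) = 2 + \left(2 - I^{2}\right) \left(2 I^{2} + I\right) = 2 + \left(2 - I^{2}\right) \left(I + 2 I^{2}\right)$)
$Q{\left(p{\left(-14,24 \right)} \right)} + 419852 = \left(2 - \left(24 + 24^{2} + \left(-14\right)^{2}\right) \left(-2 + \left(24 + 24^{2} + \left(-14\right)^{2}\right)^{2}\right) + 2 \left(24 + 24^{2} + \left(-14\right)^{2}\right)^{2} \left(2 - \left(24 + 24^{2} + \left(-14\right)^{2}\right)^{2}\right)\right) + 419852 = \left(2 - \left(24 + 576 + 196\right) \left(-2 + \left(24 + 576 + 196\right)^{2}\right) + 2 \left(24 + 576 + 196\right)^{2} \left(2 - \left(24 + 576 + 196\right)^{2}\right)\right) + 419852 = \left(2 - 796 \left(-2 + 796^{2}\right) + 2 \cdot 796^{2} \left(2 - 796^{2}\right)\right) + 419852 = \left(2 - 796 \left(-2 + 633616\right) + 2 \cdot 633616 \left(2 - 633616\right)\right) + 419852 = \left(2 - 796 \cdot 633614 + 2 \cdot 633616 \left(2 - 633616\right)\right) + 419852 = \left(2 - 504356744 + 2 \cdot 633616 \left(-633614\right)\right) + 419852 = \left(2 - 504356744 - 802935936448\right) + 419852 = -803440293190 + 419852 = -803439873338$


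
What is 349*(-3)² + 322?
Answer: 3463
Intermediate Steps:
349*(-3)² + 322 = 349*9 + 322 = 3141 + 322 = 3463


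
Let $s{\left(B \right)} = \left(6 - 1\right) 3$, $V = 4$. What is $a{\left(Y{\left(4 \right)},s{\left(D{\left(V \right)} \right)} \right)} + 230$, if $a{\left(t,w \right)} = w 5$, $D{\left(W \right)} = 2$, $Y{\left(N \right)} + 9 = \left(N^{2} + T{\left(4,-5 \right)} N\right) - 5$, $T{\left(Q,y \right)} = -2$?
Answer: $305$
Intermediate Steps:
$Y{\left(N \right)} = -14 + N^{2} - 2 N$ ($Y{\left(N \right)} = -9 - \left(5 - N^{2} + 2 N\right) = -14 + N^{2} - 2 N$)
$s{\left(B \right)} = 15$ ($s{\left(B \right)} = 5 \cdot 3 = 15$)
$a{\left(t,w \right)} = 5 w$
$a{\left(Y{\left(4 \right)},s{\left(D{\left(V \right)} \right)} \right)} + 230 = 5 \cdot 15 + 230 = 75 + 230 = 305$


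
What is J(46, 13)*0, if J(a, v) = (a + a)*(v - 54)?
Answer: 0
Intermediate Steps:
J(a, v) = 2*a*(-54 + v) (J(a, v) = (2*a)*(-54 + v) = 2*a*(-54 + v))
J(46, 13)*0 = (2*46*(-54 + 13))*0 = (2*46*(-41))*0 = -3772*0 = 0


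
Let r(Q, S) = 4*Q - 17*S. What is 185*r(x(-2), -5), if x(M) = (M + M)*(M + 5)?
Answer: 6845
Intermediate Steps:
x(M) = 2*M*(5 + M) (x(M) = (2*M)*(5 + M) = 2*M*(5 + M))
r(Q, S) = -17*S + 4*Q
185*r(x(-2), -5) = 185*(-17*(-5) + 4*(2*(-2)*(5 - 2))) = 185*(85 + 4*(2*(-2)*3)) = 185*(85 + 4*(-12)) = 185*(85 - 48) = 185*37 = 6845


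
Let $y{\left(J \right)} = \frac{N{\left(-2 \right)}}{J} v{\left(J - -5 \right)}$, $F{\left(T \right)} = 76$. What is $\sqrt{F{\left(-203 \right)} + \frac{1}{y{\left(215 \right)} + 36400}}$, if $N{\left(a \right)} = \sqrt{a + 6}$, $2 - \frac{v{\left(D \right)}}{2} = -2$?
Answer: $\frac{\sqrt{290921105715306}}{1956504} \approx 8.7178$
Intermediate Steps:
$v{\left(D \right)} = 8$ ($v{\left(D \right)} = 4 - -4 = 4 + 4 = 8$)
$N{\left(a \right)} = \sqrt{6 + a}$
$y{\left(J \right)} = \frac{16}{J}$ ($y{\left(J \right)} = \frac{\sqrt{6 - 2}}{J} 8 = \frac{\sqrt{4}}{J} 8 = \frac{2}{J} 8 = \frac{16}{J}$)
$\sqrt{F{\left(-203 \right)} + \frac{1}{y{\left(215 \right)} + 36400}} = \sqrt{76 + \frac{1}{\frac{16}{215} + 36400}} = \sqrt{76 + \frac{1}{\frac{7826016}{215}}} = \sqrt{76 + \frac{215}{7826016}} = \sqrt{\frac{594777431}{7826016}} = \frac{\sqrt{290921105715306}}{1956504}$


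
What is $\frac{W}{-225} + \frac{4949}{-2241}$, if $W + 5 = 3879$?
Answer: $- \frac{1088351}{56025} \approx -19.426$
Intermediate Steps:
$W = 3874$ ($W = -5 + 3879 = 3874$)
$\frac{W}{-225} + \frac{4949}{-2241} = \frac{3874}{-225} + \frac{4949}{-2241} = 3874 \left(- \frac{1}{225}\right) + 4949 \left(- \frac{1}{2241}\right) = - \frac{3874}{225} - \frac{4949}{2241} = - \frac{1088351}{56025}$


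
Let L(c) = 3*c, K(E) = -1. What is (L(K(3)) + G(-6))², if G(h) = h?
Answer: 81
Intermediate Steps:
(L(K(3)) + G(-6))² = (3*(-1) - 6)² = (-3 - 6)² = (-9)² = 81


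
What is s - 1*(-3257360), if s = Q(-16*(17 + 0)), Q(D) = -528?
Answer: 3256832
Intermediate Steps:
s = -528
s - 1*(-3257360) = -528 - 1*(-3257360) = -528 + 3257360 = 3256832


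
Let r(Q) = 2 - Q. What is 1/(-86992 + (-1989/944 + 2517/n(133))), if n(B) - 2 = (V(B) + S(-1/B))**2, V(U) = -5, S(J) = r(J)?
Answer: -30488368/2645303362277 ≈ -1.1525e-5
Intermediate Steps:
S(J) = 2 - J
n(B) = 2 + (-3 + 1/B)**2 (n(B) = 2 + (-5 + (2 - (-1)/B))**2 = 2 + (-5 + (2 + 1/B))**2 = 2 + (-3 + 1/B)**2)
1/(-86992 + (-1989/944 + 2517/n(133))) = 1/(-86992 + (-1989/944 + 2517/(11 + 133**(-2) - 6/133))) = 1/(-86992 + (-1989*1/944 + 2517/(11 + 1/17689 - 6*1/133))) = 1/(-86992 + (-1989/944 + 2517/(11 + 1/17689 - 6/133))) = 1/(-86992 + (-1989/944 + 2517/(193782/17689))) = 1/(-86992 + (-1989/944 + 2517*(17689/193782))) = 1/(-86992 + (-1989/944 + 14841071/64594)) = 1/(-86992 + 6940746779/30488368) = 1/(-2645303362277/30488368) = -30488368/2645303362277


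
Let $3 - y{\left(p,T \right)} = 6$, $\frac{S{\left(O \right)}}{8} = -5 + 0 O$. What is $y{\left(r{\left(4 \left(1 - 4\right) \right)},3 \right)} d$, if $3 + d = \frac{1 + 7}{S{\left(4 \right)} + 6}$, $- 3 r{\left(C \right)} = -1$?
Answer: $\frac{165}{17} \approx 9.7059$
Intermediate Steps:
$S{\left(O \right)} = -40$ ($S{\left(O \right)} = 8 \left(-5 + 0 O\right) = 8 \left(-5 + 0\right) = 8 \left(-5\right) = -40$)
$r{\left(C \right)} = \frac{1}{3}$ ($r{\left(C \right)} = \left(- \frac{1}{3}\right) \left(-1\right) = \frac{1}{3}$)
$y{\left(p,T \right)} = -3$ ($y{\left(p,T \right)} = 3 - 6 = -3$)
$d = - \frac{55}{17}$ ($d = -3 + \frac{1 + 7}{-40 + 6} = -3 + \frac{8}{-34} = -3 + 8 \left(- \frac{1}{34}\right) = -3 - \frac{4}{17} = - \frac{55}{17} \approx -3.2353$)
$y{\left(r{\left(4 \left(1 - 4\right) \right)},3 \right)} d = \left(-3\right) \left(- \frac{55}{17}\right) = \frac{165}{17}$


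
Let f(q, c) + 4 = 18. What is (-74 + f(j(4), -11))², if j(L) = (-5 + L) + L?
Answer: 3600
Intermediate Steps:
j(L) = -5 + 2*L
f(q, c) = 14 (f(q, c) = -4 + 18 = 14)
(-74 + f(j(4), -11))² = (-74 + 14)² = (-60)² = 3600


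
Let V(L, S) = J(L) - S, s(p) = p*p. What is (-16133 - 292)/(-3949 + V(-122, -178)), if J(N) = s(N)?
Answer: -16425/11113 ≈ -1.4780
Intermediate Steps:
s(p) = p²
J(N) = N²
V(L, S) = L² - S
(-16133 - 292)/(-3949 + V(-122, -178)) = (-16133 - 292)/(-3949 + ((-122)² - 1*(-178))) = -16425/(-3949 + (14884 + 178)) = -16425/(-3949 + 15062) = -16425/11113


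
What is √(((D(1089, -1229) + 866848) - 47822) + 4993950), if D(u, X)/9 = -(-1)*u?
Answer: 227*√113 ≈ 2413.0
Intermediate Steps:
D(u, X) = 9*u (D(u, X) = 9*(-(-1)*u) = 9*u)
√(((D(1089, -1229) + 866848) - 47822) + 4993950) = √(((9*1089 + 866848) - 47822) + 4993950) = √(((9801 + 866848) - 47822) + 4993950) = √((876649 - 47822) + 4993950) = √(828827 + 4993950) = √5822777 = 227*√113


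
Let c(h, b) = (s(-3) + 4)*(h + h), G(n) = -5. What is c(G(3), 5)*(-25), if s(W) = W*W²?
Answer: -5750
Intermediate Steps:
s(W) = W³
c(h, b) = -46*h (c(h, b) = ((-3)³ + 4)*(h + h) = (-27 + 4)*(2*h) = -46*h)
c(G(3), 5)*(-25) = -46*(-5)*(-25) = 230*(-25) = -5750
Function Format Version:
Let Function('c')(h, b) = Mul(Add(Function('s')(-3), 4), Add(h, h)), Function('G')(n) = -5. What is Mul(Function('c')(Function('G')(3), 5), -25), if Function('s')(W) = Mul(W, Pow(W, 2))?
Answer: -5750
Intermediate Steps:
Function('s')(W) = Pow(W, 3)
Function('c')(h, b) = Mul(-46, h) (Function('c')(h, b) = Mul(Add(Pow(-3, 3), 4), Add(h, h)) = Mul(Add(-27, 4), Mul(2, h)) = Mul(-23, Mul(2, h)) = Mul(-46, h))
Mul(Function('c')(Function('G')(3), 5), -25) = Mul(Mul(-46, -5), -25) = Mul(230, -25) = -5750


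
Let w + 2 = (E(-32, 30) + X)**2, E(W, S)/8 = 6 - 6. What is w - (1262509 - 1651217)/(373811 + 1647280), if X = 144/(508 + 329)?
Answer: -10360499110/5826805353 ≈ -1.7781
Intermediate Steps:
E(W, S) = 0 (E(W, S) = 8*(6 - 6) = 8*0 = 0)
X = 16/93 (X = 144/837 = 144*(1/837) = 16/93 ≈ 0.17204)
w = -17042/8649 (w = -2 + (0 + 16/93)**2 = -2 + (16/93)**2 = -2 + 256/8649 = -17042/8649 ≈ -1.9704)
w - (1262509 - 1651217)/(373811 + 1647280) = -17042/8649 - (1262509 - 1651217)/(373811 + 1647280) = -17042/8649 - (-388708)/2021091 = -17042/8649 - 1*(-388708/2021091) = -17042/8649 + 388708/2021091 = -10360499110/5826805353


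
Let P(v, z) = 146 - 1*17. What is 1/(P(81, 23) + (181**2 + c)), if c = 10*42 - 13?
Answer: 1/33297 ≈ 3.0033e-5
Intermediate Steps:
c = 407 (c = 420 - 13 = 407)
P(v, z) = 129 (P(v, z) = 146 - 17 = 129)
1/(P(81, 23) + (181**2 + c)) = 1/(129 + (181**2 + 407)) = 1/(129 + (32761 + 407)) = 1/(129 + 33168) = 1/33297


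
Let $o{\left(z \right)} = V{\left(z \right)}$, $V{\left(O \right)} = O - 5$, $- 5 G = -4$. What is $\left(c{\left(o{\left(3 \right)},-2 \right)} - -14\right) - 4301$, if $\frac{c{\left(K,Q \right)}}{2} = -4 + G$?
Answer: $- \frac{21467}{5} \approx -4293.4$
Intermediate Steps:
$G = \frac{4}{5}$ ($G = \left(- \frac{1}{5}\right) \left(-4\right) = \frac{4}{5} \approx 0.8$)
$V{\left(O \right)} = -5 + O$
$o{\left(z \right)} = -5 + z$
$c{\left(K,Q \right)} = - \frac{32}{5}$ ($c{\left(K,Q \right)} = 2 \left(-4 + \frac{4}{5}\right) = 2 \left(- \frac{16}{5}\right) = - \frac{32}{5}$)
$\left(c{\left(o{\left(3 \right)},-2 \right)} - -14\right) - 4301 = \left(- \frac{32}{5} - -14\right) - 4301 = \left(- \frac{32}{5} + 14\right) - 4301 = \frac{38}{5} - 4301 = - \frac{21467}{5}$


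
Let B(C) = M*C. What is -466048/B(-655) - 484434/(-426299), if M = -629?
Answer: 908589478/175633056505 ≈ 0.0051732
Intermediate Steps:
B(C) = -629*C
-466048/B(-655) - 484434/(-426299) = -466048/((-629*(-655))) - 484434/(-426299) = -466048/411995 - 484434*(-1/426299) = -466048*1/411995 + 484434/426299 = -466048/411995 + 484434/426299 = 908589478/175633056505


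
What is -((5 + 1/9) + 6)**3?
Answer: -1000000/729 ≈ -1371.7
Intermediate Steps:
-((5 + 1/9) + 6)**3 = -(46/9 + 6)**3 = -(100/9)**3 = -1*1000000/729 = -1000000/729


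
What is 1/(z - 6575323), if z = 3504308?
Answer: -1/3071015 ≈ -3.2563e-7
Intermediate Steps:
1/(z - 6575323) = 1/(3504308 - 6575323) = 1/(-3071015) = -1/3071015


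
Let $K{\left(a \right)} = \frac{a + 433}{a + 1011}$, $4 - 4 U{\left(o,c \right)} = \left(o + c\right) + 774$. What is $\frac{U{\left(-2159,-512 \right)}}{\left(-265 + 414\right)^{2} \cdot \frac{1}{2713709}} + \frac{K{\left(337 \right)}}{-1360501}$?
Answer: $\frac{2365234243662494363}{40715642680948} \approx 58092.0$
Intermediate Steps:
$U{\left(o,c \right)} = - \frac{385}{2} - \frac{c}{4} - \frac{o}{4}$ ($U{\left(o,c \right)} = 1 - \frac{\left(o + c\right) + 774}{4} = 1 - \frac{\left(c + o\right) + 774}{4} = 1 - \frac{774 + c + o}{4} = 1 - \left(\frac{387}{2} + \frac{c}{4} + \frac{o}{4}\right) = - \frac{385}{2} - \frac{c}{4} - \frac{o}{4}$)
$K{\left(a \right)} = \frac{433 + a}{1011 + a}$
$\frac{U{\left(-2159,-512 \right)}}{\left(-265 + 414\right)^{2} \cdot \frac{1}{2713709}} + \frac{K{\left(337 \right)}}{-1360501} = \frac{- \frac{385}{2} - -128 - - \frac{2159}{4}}{\left(-265 + 414\right)^{2} \cdot \frac{1}{2713709}} + \frac{\frac{1}{1011 + 337} \left(433 + 337\right)}{-1360501} = \frac{- \frac{385}{2} + 128 + \frac{2159}{4}}{149^{2} \cdot \frac{1}{2713709}} + \frac{1}{1348} \cdot 770 \left(- \frac{1}{1360501}\right) = \frac{1901}{4 \cdot 22201 \cdot \frac{1}{2713709}} + \frac{1}{1348} \cdot 770 \left(- \frac{1}{1360501}\right) = \frac{1901}{4 \cdot \frac{22201}{2713709}} + \frac{385}{674} \left(- \frac{1}{1360501}\right) = \frac{1901}{4} \cdot \frac{2713709}{22201} - \frac{385}{916977674} = \frac{5158760809}{88804} - \frac{385}{916977674} = \frac{2365234243662494363}{40715642680948}$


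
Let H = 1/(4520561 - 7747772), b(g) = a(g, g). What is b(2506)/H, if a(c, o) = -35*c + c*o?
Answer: -19983942582786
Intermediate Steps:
b(g) = g*(-35 + g)
H = -1/3227211 (H = 1/(-3227211) = -1/3227211 ≈ -3.0986e-7)
b(2506)/H = (2506*(-35 + 2506))/(-1/3227211) = (2506*2471)*(-3227211) = 6192326*(-3227211) = -19983942582786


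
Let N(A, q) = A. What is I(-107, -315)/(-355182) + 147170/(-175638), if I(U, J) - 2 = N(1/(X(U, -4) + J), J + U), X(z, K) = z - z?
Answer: -2744305497067/3275131446090 ≈ -0.83792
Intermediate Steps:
X(z, K) = 0
I(U, J) = 2 + 1/J (I(U, J) = 2 + 1/(0 + J) = 2 + 1/J)
I(-107, -315)/(-355182) + 147170/(-175638) = (2 + 1/(-315))/(-355182) + 147170/(-175638) = (2 - 1/315)*(-1/355182) + 147170*(-1/175638) = (629/315)*(-1/355182) - 73585/87819 = -629/111882330 - 73585/87819 = -2744305497067/3275131446090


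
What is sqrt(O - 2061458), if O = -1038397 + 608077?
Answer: I*sqrt(2491778) ≈ 1578.5*I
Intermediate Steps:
O = -430320
sqrt(O - 2061458) = sqrt(-430320 - 2061458) = sqrt(-2491778) = I*sqrt(2491778)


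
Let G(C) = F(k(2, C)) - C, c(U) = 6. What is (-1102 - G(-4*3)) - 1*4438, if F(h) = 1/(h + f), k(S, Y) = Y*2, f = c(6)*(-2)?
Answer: -199871/36 ≈ -5552.0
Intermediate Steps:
f = -12 (f = 6*(-2) = -12)
k(S, Y) = 2*Y
F(h) = 1/(-12 + h) (F(h) = 1/(h - 12) = 1/(-12 + h))
G(C) = 1/(-12 + 2*C) - C
(-1102 - G(-4*3)) - 1*4438 = (-1102 - (1/2 - (-4*3)*(-6 - 4*3))/(-6 - 4*3)) - 1*4438 = (-1102 - (1/2 - 1*(-12)*(-6 - 12))/(-6 - 12)) - 4438 = (-1102 - (1/2 - 1*(-12)*(-18))/(-18)) - 4438 = (-1102 - (-1)*(1/2 - 216)/18) - 4438 = (-1102 - (-1)*(-431)/(18*2)) - 4438 = (-1102 - 1*431/36) - 4438 = (-1102 - 431/36) - 4438 = -40103/36 - 4438 = -199871/36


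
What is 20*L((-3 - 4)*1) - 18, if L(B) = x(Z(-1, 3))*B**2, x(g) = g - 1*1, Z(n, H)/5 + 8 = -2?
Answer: -49998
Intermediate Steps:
Z(n, H) = -50 (Z(n, H) = -40 + 5*(-2) = -40 - 10 = -50)
x(g) = -1 + g (x(g) = g - 1 = -1 + g)
L(B) = -51*B**2 (L(B) = (-1 - 50)*B**2 = -51*B**2)
20*L((-3 - 4)*1) - 18 = 20*(-51*(-3 - 4)**2) - 18 = 20*(-51*(-7*1)**2) - 18 = 20*(-51*(-7)**2) - 18 = 20*(-51*49) - 18 = 20*(-2499) - 18 = -49980 - 18 = -49998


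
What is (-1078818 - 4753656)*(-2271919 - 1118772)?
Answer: 19776117099534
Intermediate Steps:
(-1078818 - 4753656)*(-2271919 - 1118772) = -5832474*(-3390691) = 19776117099534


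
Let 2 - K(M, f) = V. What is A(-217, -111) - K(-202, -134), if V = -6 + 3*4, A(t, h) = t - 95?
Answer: -308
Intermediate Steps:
A(t, h) = -95 + t
V = 6 (V = -6 + 12 = 6)
K(M, f) = -4 (K(M, f) = 2 - 1*6 = 2 - 6 = -4)
A(-217, -111) - K(-202, -134) = (-95 - 217) - 1*(-4) = -312 + 4 = -308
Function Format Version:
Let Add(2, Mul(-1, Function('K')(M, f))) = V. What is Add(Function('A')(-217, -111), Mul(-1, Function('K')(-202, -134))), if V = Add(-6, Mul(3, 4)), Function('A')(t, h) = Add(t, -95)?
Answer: -308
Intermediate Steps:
Function('A')(t, h) = Add(-95, t)
V = 6 (V = Add(-6, 12) = 6)
Function('K')(M, f) = -4 (Function('K')(M, f) = Add(2, Mul(-1, 6)) = Add(2, -6) = -4)
Add(Function('A')(-217, -111), Mul(-1, Function('K')(-202, -134))) = Add(Add(-95, -217), Mul(-1, -4)) = Add(-312, 4) = -308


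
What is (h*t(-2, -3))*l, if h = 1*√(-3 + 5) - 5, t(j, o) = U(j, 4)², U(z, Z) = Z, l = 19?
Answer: -1520 + 304*√2 ≈ -1090.1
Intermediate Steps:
t(j, o) = 16 (t(j, o) = 4² = 16)
h = -5 + √2 (h = 1*√2 - 5 = √2 - 5 = -5 + √2 ≈ -3.5858)
(h*t(-2, -3))*l = ((-5 + √2)*16)*19 = (-80 + 16*√2)*19 = -1520 + 304*√2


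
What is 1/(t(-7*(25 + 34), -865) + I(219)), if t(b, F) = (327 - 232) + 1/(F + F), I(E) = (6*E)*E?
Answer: 1730/497999529 ≈ 3.4739e-6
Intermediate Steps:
I(E) = 6*E²
t(b, F) = 95 + 1/(2*F)
1/(t(-7*(25 + 34), -865) + I(219)) = 1/((95 + (½)/(-865)) + 6*219²) = 1/((95 + (½)*(-1/865)) + 6*47961) = 1/((95 - 1/1730) + 287766) = 1/(164349/1730 + 287766) = 1/(497999529/1730) = 1730/497999529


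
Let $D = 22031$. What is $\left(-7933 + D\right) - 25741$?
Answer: $-11643$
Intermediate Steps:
$\left(-7933 + D\right) - 25741 = \left(-7933 + 22031\right) - 25741 = 14098 - 25741 = -11643$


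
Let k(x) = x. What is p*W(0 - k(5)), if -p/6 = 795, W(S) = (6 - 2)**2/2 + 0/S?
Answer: -38160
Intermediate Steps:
W(S) = 8 (W(S) = 4**2*(1/2) + 0 = 16*(1/2) + 0 = 8 + 0 = 8)
p = -4770 (p = -6*795 = -4770)
p*W(0 - k(5)) = -4770*8 = -38160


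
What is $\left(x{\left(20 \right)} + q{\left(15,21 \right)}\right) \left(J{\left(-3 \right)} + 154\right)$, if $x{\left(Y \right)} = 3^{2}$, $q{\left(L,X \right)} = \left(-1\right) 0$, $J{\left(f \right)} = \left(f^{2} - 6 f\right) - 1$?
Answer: $1620$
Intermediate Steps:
$J{\left(f \right)} = -1 + f^{2} - 6 f$
$q{\left(L,X \right)} = 0$
$x{\left(Y \right)} = 9$
$\left(x{\left(20 \right)} + q{\left(15,21 \right)}\right) \left(J{\left(-3 \right)} + 154\right) = \left(9 + 0\right) \left(\left(-1 + \left(-3\right)^{2} - -18\right) + 154\right) = 9 \left(\left(-1 + 9 + 18\right) + 154\right) = 9 \left(26 + 154\right) = 9 \cdot 180 = 1620$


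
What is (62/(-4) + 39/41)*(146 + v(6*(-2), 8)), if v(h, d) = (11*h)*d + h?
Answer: 549973/41 ≈ 13414.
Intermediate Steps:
v(h, d) = h + 11*d*h (v(h, d) = 11*d*h + h = h + 11*d*h)
(62/(-4) + 39/41)*(146 + v(6*(-2), 8)) = (62/(-4) + 39/41)*(146 + (6*(-2))*(1 + 11*8)) = (62*(-¼) + 39*(1/41))*(146 - 12*(1 + 88)) = (-31/2 + 39/41)*(146 - 12*89) = -1193*(146 - 1068)/82 = -1193/82*(-922) = 549973/41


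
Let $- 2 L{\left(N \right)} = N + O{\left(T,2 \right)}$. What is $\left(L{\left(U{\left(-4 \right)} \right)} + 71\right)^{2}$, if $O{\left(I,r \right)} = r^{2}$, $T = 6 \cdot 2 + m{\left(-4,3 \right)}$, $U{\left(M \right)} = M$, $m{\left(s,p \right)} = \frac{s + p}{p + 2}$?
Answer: $5041$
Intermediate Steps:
$m{\left(s,p \right)} = \frac{p + s}{2 + p}$
$T = \frac{59}{5}$ ($T = 6 \cdot 2 + \frac{3 - 4}{2 + 3} = 12 + \frac{1}{5} \left(-1\right) = 12 - \frac{1}{5} = \frac{59}{5} \approx 11.8$)
$L{\left(N \right)} = -2 - \frac{N}{2}$ ($L{\left(N \right)} = - \frac{N + 2^{2}}{2} = - \frac{N + 4}{2} = - \frac{4 + N}{2} = -2 - \frac{N}{2}$)
$\left(L{\left(U{\left(-4 \right)} \right)} + 71\right)^{2} = \left(\left(-2 - -2\right) + 71\right)^{2} = \left(\left(-2 + 2\right) + 71\right)^{2} = \left(0 + 71\right)^{2} = 71^{2} = 5041$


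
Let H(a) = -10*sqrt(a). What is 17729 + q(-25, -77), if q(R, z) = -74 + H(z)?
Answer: 17655 - 10*I*sqrt(77) ≈ 17655.0 - 87.75*I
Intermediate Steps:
q(R, z) = -74 - 10*sqrt(z)
17729 + q(-25, -77) = 17729 + (-74 - 10*I*sqrt(77)) = 17655 - 10*I*sqrt(77)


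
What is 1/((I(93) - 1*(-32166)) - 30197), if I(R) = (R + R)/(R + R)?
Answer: 1/1970 ≈ 0.00050761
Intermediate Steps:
I(R) = 1 (I(R) = (2*R)/((2*R)) = (2*R)*(1/(2*R)) = 1)
1/((I(93) - 1*(-32166)) - 30197) = 1/((1 - 1*(-32166)) - 30197) = 1/((1 + 32166) - 30197) = 1/(32167 - 30197) = 1/1970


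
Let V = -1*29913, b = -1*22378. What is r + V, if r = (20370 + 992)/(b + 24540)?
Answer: -32325272/1081 ≈ -29903.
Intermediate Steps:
b = -22378
V = -29913
r = 10681/1081 (r = (20370 + 992)/(-22378 + 24540) = 21362/2162 = 21362*(1/2162) = 10681/1081 ≈ 9.8807)
r + V = 10681/1081 - 29913 = -32325272/1081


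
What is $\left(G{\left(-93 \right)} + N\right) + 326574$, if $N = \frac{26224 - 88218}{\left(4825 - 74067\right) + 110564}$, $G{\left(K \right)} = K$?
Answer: $\frac{6745392944}{20661} \approx 3.2648 \cdot 10^{5}$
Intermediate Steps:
$N = - \frac{30997}{20661}$ ($N = - \frac{61994}{\left(4825 - 74067\right) + 110564} = - \frac{61994}{-69242 + 110564} = - \frac{61994}{41322} = \left(-61994\right) \frac{1}{41322} = - \frac{30997}{20661} \approx -1.5003$)
$\left(G{\left(-93 \right)} + N\right) + 326574 = \left(-93 - \frac{30997}{20661}\right) + 326574 = - \frac{1952470}{20661} + 326574 = \frac{6745392944}{20661}$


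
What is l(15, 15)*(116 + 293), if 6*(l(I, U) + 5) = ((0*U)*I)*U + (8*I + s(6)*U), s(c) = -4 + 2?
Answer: 4090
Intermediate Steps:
s(c) = -2
l(I, U) = -5 - U/3 + 4*I/3 (l(I, U) = -5 + (((0*U)*I)*U + (8*I - 2*U))/6 = -5 + ((0*I)*U + (-2*U + 8*I))/6 = -5 + (0*U + (-2*U + 8*I))/6 = -5 + (0 + (-2*U + 8*I))/6 = -5 + (-2*U + 8*I)/6 = -5 + (-U/3 + 4*I/3) = -5 - U/3 + 4*I/3)
l(15, 15)*(116 + 293) = (-5 - ⅓*15 + (4/3)*15)*(116 + 293) = (-5 - 5 + 20)*409 = 10*409 = 4090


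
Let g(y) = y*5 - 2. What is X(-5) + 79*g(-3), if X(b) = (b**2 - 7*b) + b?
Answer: -1288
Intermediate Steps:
g(y) = -2 + 5*y (g(y) = 5*y - 2 = -2 + 5*y)
X(b) = b**2 - 6*b
X(-5) + 79*g(-3) = -5*(-6 - 5) + 79*(-2 + 5*(-3)) = -5*(-11) + 79*(-2 - 15) = 55 + 79*(-17) = 55 - 1343 = -1288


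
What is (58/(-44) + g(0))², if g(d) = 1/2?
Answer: 81/121 ≈ 0.66942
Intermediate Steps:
g(d) = ½
(58/(-44) + g(0))² = (58/(-44) + ½)² = (58*(-1/44) + ½)² = (-29/22 + ½)² = (-9/11)² = 81/121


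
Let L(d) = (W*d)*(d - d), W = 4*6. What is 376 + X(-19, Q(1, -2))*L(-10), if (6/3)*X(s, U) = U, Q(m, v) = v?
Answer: 376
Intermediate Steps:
W = 24
X(s, U) = U/2
L(d) = 0 (L(d) = (24*d)*(d - d) = (24*d)*0 = 0)
376 + X(-19, Q(1, -2))*L(-10) = 376 + ((1/2)*(-2))*0 = 376 - 1*0 = 376 + 0 = 376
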